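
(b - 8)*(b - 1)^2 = b^3 - 10*b^2 + 17*b - 8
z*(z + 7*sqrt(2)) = z^2 + 7*sqrt(2)*z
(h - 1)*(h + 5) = h^2 + 4*h - 5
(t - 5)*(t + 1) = t^2 - 4*t - 5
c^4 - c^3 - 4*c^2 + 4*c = c*(c - 2)*(c - 1)*(c + 2)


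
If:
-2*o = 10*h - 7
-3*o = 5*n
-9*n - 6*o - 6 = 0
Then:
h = 27/10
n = 6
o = -10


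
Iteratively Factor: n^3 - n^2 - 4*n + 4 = (n - 2)*(n^2 + n - 2) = (n - 2)*(n - 1)*(n + 2)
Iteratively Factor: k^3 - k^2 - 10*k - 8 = (k - 4)*(k^2 + 3*k + 2) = (k - 4)*(k + 2)*(k + 1)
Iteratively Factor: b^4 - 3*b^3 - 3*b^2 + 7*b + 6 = (b + 1)*(b^3 - 4*b^2 + b + 6) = (b - 3)*(b + 1)*(b^2 - b - 2) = (b - 3)*(b - 2)*(b + 1)*(b + 1)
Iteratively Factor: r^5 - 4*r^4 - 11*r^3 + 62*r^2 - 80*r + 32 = (r - 1)*(r^4 - 3*r^3 - 14*r^2 + 48*r - 32) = (r - 1)^2*(r^3 - 2*r^2 - 16*r + 32) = (r - 2)*(r - 1)^2*(r^2 - 16) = (r - 4)*(r - 2)*(r - 1)^2*(r + 4)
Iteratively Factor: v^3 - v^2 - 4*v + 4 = (v + 2)*(v^2 - 3*v + 2) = (v - 2)*(v + 2)*(v - 1)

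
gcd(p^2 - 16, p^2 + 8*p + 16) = p + 4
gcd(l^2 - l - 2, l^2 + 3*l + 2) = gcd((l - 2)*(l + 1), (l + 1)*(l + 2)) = l + 1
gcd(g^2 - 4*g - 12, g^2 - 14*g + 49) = 1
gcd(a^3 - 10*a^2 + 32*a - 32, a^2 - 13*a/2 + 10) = a - 4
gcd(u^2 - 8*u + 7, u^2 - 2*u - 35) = u - 7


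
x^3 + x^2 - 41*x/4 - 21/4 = (x - 3)*(x + 1/2)*(x + 7/2)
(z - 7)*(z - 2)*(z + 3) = z^3 - 6*z^2 - 13*z + 42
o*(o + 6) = o^2 + 6*o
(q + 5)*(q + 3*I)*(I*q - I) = I*q^3 - 3*q^2 + 4*I*q^2 - 12*q - 5*I*q + 15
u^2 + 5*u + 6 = (u + 2)*(u + 3)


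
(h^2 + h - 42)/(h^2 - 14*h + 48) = (h + 7)/(h - 8)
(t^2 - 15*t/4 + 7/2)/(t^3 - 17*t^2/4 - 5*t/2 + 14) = (4*t - 7)/(4*t^2 - 9*t - 28)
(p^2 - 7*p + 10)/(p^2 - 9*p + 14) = (p - 5)/(p - 7)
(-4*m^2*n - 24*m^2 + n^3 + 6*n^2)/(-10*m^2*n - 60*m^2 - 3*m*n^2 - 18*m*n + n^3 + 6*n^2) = (2*m - n)/(5*m - n)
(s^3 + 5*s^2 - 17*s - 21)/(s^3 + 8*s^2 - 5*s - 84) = (s + 1)/(s + 4)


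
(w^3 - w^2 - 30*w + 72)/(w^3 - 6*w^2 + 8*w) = (w^2 + 3*w - 18)/(w*(w - 2))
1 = 1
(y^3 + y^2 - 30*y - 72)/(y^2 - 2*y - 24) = y + 3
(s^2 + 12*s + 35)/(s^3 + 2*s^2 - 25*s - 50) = (s + 7)/(s^2 - 3*s - 10)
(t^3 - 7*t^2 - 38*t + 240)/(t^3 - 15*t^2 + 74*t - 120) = (t^2 - 2*t - 48)/(t^2 - 10*t + 24)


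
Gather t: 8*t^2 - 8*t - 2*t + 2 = 8*t^2 - 10*t + 2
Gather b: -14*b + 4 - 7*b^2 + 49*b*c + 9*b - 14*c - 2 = -7*b^2 + b*(49*c - 5) - 14*c + 2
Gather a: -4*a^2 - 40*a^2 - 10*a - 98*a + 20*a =-44*a^2 - 88*a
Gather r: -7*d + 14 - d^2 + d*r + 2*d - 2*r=-d^2 - 5*d + r*(d - 2) + 14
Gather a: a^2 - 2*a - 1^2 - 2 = a^2 - 2*a - 3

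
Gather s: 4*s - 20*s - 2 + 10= 8 - 16*s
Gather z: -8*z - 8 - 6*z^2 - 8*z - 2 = -6*z^2 - 16*z - 10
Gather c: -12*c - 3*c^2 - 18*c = -3*c^2 - 30*c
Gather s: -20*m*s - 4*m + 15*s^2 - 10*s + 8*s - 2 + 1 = -4*m + 15*s^2 + s*(-20*m - 2) - 1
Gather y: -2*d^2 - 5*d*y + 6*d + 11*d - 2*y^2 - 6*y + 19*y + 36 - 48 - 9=-2*d^2 + 17*d - 2*y^2 + y*(13 - 5*d) - 21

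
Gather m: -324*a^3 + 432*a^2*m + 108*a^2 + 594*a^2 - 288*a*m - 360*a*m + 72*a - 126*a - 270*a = -324*a^3 + 702*a^2 - 324*a + m*(432*a^2 - 648*a)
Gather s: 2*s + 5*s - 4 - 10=7*s - 14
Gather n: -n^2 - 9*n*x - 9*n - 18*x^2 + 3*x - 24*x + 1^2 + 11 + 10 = -n^2 + n*(-9*x - 9) - 18*x^2 - 21*x + 22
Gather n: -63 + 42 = -21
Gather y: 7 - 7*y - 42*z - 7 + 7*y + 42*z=0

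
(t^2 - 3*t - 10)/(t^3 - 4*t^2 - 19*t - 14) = (t - 5)/(t^2 - 6*t - 7)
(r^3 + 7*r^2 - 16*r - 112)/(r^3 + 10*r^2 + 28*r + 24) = (r^3 + 7*r^2 - 16*r - 112)/(r^3 + 10*r^2 + 28*r + 24)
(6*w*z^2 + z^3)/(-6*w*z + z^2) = z*(6*w + z)/(-6*w + z)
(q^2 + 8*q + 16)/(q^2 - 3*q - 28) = (q + 4)/(q - 7)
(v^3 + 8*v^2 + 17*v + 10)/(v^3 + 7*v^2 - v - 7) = (v^2 + 7*v + 10)/(v^2 + 6*v - 7)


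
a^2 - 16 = (a - 4)*(a + 4)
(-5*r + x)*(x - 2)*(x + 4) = -5*r*x^2 - 10*r*x + 40*r + x^3 + 2*x^2 - 8*x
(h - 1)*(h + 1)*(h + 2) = h^3 + 2*h^2 - h - 2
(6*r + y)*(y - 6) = 6*r*y - 36*r + y^2 - 6*y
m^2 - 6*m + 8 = (m - 4)*(m - 2)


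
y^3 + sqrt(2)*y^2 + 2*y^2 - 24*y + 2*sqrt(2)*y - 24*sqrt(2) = (y - 4)*(y + 6)*(y + sqrt(2))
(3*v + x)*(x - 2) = 3*v*x - 6*v + x^2 - 2*x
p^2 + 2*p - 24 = (p - 4)*(p + 6)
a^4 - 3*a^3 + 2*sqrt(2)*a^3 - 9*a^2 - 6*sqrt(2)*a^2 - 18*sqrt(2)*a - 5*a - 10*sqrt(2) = (a - 5)*(a + 1)^2*(a + 2*sqrt(2))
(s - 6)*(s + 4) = s^2 - 2*s - 24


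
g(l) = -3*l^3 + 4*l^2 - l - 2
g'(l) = -9*l^2 + 8*l - 1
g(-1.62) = 22.87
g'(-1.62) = -37.58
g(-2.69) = 88.03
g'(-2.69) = -87.64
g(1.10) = -2.25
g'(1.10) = -3.09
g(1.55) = -5.11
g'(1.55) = -10.22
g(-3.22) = 142.85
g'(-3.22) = -120.08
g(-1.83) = 31.61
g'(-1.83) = -45.78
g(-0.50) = -0.12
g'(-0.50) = -7.25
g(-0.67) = 1.37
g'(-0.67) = -10.40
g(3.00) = -50.00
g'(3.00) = -58.00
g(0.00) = -2.00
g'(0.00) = -1.00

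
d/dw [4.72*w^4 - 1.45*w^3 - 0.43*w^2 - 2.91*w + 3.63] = 18.88*w^3 - 4.35*w^2 - 0.86*w - 2.91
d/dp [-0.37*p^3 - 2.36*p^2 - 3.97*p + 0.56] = -1.11*p^2 - 4.72*p - 3.97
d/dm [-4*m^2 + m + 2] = 1 - 8*m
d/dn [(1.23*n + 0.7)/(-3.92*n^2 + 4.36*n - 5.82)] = (4.8216*n^2 + 5.488*n - 10.2106)/(15.3664*n^4 - 34.1824*n^3 + 64.6384*n^2 - 50.7504*n + 33.8724)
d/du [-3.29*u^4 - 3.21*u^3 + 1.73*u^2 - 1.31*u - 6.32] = -13.16*u^3 - 9.63*u^2 + 3.46*u - 1.31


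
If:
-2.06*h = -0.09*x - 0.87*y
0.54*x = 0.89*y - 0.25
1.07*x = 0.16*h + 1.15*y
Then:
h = 0.43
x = 1.05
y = 0.92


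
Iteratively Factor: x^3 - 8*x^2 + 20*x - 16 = (x - 4)*(x^2 - 4*x + 4) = (x - 4)*(x - 2)*(x - 2)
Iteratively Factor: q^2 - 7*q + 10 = (q - 5)*(q - 2)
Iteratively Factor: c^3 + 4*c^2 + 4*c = (c + 2)*(c^2 + 2*c) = c*(c + 2)*(c + 2)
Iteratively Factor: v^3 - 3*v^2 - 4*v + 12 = (v + 2)*(v^2 - 5*v + 6) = (v - 3)*(v + 2)*(v - 2)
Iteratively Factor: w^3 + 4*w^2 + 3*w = (w + 1)*(w^2 + 3*w) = (w + 1)*(w + 3)*(w)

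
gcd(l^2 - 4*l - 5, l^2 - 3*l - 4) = l + 1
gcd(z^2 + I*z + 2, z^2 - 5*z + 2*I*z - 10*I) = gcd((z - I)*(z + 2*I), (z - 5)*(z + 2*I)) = z + 2*I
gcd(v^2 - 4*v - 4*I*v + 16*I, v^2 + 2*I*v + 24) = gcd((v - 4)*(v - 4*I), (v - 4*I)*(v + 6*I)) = v - 4*I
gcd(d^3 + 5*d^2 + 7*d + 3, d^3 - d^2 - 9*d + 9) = d + 3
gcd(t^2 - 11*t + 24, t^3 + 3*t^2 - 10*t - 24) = t - 3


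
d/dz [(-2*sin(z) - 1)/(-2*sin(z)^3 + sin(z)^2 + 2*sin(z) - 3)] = 2*(-2*sin(z) + sin(3*z) + cos(2*z) + 3)*cos(z)/(-2*sin(z)*cos(z)^2 + cos(z)^2 + 2)^2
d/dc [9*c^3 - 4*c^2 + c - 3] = 27*c^2 - 8*c + 1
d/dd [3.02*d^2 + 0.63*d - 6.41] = 6.04*d + 0.63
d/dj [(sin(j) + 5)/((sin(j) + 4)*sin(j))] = (-10*sin(j) + cos(j)^2 - 21)*cos(j)/((sin(j) + 4)^2*sin(j)^2)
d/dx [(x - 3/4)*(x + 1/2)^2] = (x + 1/2)*(3*x - 1)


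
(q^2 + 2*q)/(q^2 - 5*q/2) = 2*(q + 2)/(2*q - 5)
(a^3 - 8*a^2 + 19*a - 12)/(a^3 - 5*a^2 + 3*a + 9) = (a^2 - 5*a + 4)/(a^2 - 2*a - 3)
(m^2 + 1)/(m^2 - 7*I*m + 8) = (m - I)/(m - 8*I)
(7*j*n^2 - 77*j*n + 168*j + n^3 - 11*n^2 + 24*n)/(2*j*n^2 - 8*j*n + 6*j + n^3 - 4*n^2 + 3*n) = (7*j*n - 56*j + n^2 - 8*n)/(2*j*n - 2*j + n^2 - n)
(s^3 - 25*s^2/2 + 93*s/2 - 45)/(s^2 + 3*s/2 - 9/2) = (s^2 - 11*s + 30)/(s + 3)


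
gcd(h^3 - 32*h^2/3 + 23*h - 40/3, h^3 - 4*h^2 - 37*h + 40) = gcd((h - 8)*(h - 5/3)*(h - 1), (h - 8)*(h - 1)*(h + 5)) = h^2 - 9*h + 8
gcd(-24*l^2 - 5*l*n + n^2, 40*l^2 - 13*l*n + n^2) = 8*l - n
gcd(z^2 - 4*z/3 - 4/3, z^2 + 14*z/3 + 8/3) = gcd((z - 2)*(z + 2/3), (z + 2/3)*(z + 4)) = z + 2/3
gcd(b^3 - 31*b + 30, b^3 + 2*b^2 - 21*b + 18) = b^2 + 5*b - 6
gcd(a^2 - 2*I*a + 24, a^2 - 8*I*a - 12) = a - 6*I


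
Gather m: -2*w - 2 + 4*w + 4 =2*w + 2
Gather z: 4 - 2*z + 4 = 8 - 2*z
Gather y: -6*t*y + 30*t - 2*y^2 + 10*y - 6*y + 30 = 30*t - 2*y^2 + y*(4 - 6*t) + 30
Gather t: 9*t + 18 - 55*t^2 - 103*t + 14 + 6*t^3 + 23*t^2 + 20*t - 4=6*t^3 - 32*t^2 - 74*t + 28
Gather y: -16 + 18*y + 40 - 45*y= 24 - 27*y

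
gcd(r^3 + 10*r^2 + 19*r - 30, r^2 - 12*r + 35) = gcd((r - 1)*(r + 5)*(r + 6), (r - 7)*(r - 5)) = 1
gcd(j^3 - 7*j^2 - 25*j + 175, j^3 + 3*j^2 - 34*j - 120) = j + 5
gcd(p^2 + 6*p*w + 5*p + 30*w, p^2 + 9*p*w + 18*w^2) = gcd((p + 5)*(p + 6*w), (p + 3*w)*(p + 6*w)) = p + 6*w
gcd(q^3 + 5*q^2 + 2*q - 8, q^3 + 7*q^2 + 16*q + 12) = q + 2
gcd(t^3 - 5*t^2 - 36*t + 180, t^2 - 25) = t - 5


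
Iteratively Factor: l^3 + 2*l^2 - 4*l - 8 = (l + 2)*(l^2 - 4) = (l - 2)*(l + 2)*(l + 2)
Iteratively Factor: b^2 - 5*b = (b - 5)*(b)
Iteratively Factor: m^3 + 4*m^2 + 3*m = (m + 3)*(m^2 + m) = m*(m + 3)*(m + 1)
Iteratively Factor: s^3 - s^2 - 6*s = (s - 3)*(s^2 + 2*s) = s*(s - 3)*(s + 2)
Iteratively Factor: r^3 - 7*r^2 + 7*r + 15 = (r - 3)*(r^2 - 4*r - 5) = (r - 3)*(r + 1)*(r - 5)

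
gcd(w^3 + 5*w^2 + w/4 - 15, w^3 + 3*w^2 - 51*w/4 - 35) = w^2 + 13*w/2 + 10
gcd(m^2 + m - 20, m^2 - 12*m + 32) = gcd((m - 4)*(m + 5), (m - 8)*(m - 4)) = m - 4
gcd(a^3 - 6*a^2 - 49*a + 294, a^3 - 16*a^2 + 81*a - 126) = a^2 - 13*a + 42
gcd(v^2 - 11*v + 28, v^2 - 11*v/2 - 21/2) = v - 7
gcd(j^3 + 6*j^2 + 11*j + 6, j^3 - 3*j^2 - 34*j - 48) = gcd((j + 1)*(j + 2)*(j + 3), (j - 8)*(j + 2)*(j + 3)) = j^2 + 5*j + 6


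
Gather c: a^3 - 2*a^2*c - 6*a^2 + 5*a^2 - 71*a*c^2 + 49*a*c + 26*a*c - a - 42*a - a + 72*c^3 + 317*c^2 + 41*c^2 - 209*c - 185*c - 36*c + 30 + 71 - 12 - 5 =a^3 - a^2 - 44*a + 72*c^3 + c^2*(358 - 71*a) + c*(-2*a^2 + 75*a - 430) + 84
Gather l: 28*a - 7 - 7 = 28*a - 14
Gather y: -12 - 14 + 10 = -16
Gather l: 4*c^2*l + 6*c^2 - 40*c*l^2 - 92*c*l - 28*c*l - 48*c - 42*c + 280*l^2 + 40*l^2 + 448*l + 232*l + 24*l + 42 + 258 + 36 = 6*c^2 - 90*c + l^2*(320 - 40*c) + l*(4*c^2 - 120*c + 704) + 336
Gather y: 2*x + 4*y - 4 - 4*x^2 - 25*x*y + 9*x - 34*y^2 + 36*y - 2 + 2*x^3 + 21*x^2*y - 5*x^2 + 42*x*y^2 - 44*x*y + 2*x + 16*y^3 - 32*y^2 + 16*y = 2*x^3 - 9*x^2 + 13*x + 16*y^3 + y^2*(42*x - 66) + y*(21*x^2 - 69*x + 56) - 6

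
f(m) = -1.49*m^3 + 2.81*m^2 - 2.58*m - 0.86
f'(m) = -4.47*m^2 + 5.62*m - 2.58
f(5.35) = -162.40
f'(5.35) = -100.46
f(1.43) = -3.16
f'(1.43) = -3.68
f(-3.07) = 76.66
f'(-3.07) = -61.96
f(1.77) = -4.89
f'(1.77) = -6.64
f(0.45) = -1.59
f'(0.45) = -0.96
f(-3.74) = 126.04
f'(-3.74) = -86.12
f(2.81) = -18.98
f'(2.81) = -22.08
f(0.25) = -1.35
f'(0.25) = -1.45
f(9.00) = -882.68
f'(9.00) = -314.07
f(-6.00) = 437.62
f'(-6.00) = -197.22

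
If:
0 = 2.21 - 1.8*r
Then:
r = 1.23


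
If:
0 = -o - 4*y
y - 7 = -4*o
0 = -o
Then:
No Solution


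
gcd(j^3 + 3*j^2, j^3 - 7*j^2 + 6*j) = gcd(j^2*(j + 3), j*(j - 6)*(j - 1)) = j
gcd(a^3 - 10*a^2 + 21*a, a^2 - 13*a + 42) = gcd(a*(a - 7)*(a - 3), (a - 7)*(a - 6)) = a - 7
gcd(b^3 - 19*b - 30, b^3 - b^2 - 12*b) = b + 3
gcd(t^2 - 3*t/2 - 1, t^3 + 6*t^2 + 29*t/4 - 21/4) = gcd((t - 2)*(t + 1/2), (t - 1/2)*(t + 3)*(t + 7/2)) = 1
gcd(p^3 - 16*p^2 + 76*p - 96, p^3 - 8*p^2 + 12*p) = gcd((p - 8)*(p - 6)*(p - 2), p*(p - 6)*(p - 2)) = p^2 - 8*p + 12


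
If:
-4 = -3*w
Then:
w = 4/3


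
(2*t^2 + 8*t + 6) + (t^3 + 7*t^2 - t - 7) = t^3 + 9*t^2 + 7*t - 1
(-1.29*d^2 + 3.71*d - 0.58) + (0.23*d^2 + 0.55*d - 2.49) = -1.06*d^2 + 4.26*d - 3.07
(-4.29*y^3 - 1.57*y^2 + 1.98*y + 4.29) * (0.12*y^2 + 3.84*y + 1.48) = -0.5148*y^5 - 16.662*y^4 - 12.1404*y^3 + 5.7944*y^2 + 19.404*y + 6.3492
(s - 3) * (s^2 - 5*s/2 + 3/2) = s^3 - 11*s^2/2 + 9*s - 9/2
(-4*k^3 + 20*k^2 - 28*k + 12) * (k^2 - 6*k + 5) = -4*k^5 + 44*k^4 - 168*k^3 + 280*k^2 - 212*k + 60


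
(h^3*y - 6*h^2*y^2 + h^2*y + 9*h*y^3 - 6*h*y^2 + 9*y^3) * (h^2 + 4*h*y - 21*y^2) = h^5*y - 2*h^4*y^2 + h^4*y - 36*h^3*y^3 - 2*h^3*y^2 + 162*h^2*y^4 - 36*h^2*y^3 - 189*h*y^5 + 162*h*y^4 - 189*y^5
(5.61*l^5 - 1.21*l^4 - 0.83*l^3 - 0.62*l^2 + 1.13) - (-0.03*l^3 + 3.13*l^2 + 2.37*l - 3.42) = 5.61*l^5 - 1.21*l^4 - 0.8*l^3 - 3.75*l^2 - 2.37*l + 4.55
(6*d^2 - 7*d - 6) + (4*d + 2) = 6*d^2 - 3*d - 4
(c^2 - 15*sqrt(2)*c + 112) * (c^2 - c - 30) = c^4 - 15*sqrt(2)*c^3 - c^3 + 15*sqrt(2)*c^2 + 82*c^2 - 112*c + 450*sqrt(2)*c - 3360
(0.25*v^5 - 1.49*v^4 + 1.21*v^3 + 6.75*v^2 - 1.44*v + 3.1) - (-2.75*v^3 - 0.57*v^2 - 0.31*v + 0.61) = 0.25*v^5 - 1.49*v^4 + 3.96*v^3 + 7.32*v^2 - 1.13*v + 2.49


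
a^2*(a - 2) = a^3 - 2*a^2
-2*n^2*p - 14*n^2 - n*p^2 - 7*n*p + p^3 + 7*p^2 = (-2*n + p)*(n + p)*(p + 7)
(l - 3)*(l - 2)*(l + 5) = l^3 - 19*l + 30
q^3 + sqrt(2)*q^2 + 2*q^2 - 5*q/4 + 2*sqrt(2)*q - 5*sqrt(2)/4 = (q - 1/2)*(q + 5/2)*(q + sqrt(2))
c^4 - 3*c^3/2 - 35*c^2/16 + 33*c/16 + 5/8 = (c - 2)*(c - 1)*(c + 1/4)*(c + 5/4)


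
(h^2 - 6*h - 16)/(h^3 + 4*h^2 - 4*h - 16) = (h - 8)/(h^2 + 2*h - 8)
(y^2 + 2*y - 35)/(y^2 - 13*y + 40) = (y + 7)/(y - 8)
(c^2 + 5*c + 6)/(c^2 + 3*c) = (c + 2)/c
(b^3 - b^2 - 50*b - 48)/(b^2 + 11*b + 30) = (b^2 - 7*b - 8)/(b + 5)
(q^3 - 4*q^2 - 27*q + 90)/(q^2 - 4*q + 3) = (q^2 - q - 30)/(q - 1)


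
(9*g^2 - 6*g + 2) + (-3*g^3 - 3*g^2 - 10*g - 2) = -3*g^3 + 6*g^2 - 16*g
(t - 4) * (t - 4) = t^2 - 8*t + 16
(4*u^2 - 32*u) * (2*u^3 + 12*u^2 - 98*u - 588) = 8*u^5 - 16*u^4 - 776*u^3 + 784*u^2 + 18816*u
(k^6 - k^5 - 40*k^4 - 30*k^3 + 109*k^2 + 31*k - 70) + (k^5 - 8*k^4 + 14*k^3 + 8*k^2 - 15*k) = k^6 - 48*k^4 - 16*k^3 + 117*k^2 + 16*k - 70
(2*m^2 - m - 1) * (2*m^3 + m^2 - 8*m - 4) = 4*m^5 - 19*m^3 - m^2 + 12*m + 4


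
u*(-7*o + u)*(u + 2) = -7*o*u^2 - 14*o*u + u^3 + 2*u^2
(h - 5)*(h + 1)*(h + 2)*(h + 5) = h^4 + 3*h^3 - 23*h^2 - 75*h - 50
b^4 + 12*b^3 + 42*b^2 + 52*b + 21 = (b + 1)^2*(b + 3)*(b + 7)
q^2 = q^2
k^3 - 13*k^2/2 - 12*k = k*(k - 8)*(k + 3/2)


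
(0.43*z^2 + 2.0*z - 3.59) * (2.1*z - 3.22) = 0.903*z^3 + 2.8154*z^2 - 13.979*z + 11.5598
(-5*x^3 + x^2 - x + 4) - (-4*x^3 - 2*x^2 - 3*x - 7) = -x^3 + 3*x^2 + 2*x + 11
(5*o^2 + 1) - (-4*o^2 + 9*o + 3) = 9*o^2 - 9*o - 2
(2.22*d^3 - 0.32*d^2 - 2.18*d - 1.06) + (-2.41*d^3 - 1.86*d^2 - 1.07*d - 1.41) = -0.19*d^3 - 2.18*d^2 - 3.25*d - 2.47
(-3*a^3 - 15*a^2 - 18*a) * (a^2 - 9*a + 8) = -3*a^5 + 12*a^4 + 93*a^3 + 42*a^2 - 144*a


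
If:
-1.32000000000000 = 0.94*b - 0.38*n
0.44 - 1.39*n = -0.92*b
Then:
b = -1.74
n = -0.84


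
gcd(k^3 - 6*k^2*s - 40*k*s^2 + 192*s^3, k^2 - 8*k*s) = -k + 8*s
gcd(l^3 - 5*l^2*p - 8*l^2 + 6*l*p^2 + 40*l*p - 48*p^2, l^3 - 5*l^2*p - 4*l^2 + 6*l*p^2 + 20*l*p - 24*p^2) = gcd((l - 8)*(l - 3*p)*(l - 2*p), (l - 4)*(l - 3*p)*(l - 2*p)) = l^2 - 5*l*p + 6*p^2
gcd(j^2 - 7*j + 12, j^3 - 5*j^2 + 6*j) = j - 3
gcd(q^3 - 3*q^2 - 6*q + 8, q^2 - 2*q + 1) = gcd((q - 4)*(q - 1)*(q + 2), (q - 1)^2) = q - 1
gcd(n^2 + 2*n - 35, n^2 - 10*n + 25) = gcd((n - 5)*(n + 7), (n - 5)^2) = n - 5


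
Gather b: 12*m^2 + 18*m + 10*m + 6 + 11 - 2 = 12*m^2 + 28*m + 15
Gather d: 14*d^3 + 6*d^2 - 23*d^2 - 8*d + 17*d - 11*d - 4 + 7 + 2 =14*d^3 - 17*d^2 - 2*d + 5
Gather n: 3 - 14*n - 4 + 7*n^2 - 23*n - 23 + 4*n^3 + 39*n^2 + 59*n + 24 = 4*n^3 + 46*n^2 + 22*n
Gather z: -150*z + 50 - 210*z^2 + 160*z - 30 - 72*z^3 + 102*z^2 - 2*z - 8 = -72*z^3 - 108*z^2 + 8*z + 12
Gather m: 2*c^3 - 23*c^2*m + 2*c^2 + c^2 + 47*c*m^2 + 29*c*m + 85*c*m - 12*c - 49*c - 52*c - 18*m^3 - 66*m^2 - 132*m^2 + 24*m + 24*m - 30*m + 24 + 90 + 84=2*c^3 + 3*c^2 - 113*c - 18*m^3 + m^2*(47*c - 198) + m*(-23*c^2 + 114*c + 18) + 198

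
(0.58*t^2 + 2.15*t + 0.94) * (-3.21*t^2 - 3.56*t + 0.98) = -1.8618*t^4 - 8.9663*t^3 - 10.103*t^2 - 1.2394*t + 0.9212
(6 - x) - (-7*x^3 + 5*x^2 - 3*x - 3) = 7*x^3 - 5*x^2 + 2*x + 9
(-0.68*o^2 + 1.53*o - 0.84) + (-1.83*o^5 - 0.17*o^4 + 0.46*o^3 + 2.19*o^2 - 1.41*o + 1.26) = -1.83*o^5 - 0.17*o^4 + 0.46*o^3 + 1.51*o^2 + 0.12*o + 0.42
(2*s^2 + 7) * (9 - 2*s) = -4*s^3 + 18*s^2 - 14*s + 63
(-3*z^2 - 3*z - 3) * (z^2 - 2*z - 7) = -3*z^4 + 3*z^3 + 24*z^2 + 27*z + 21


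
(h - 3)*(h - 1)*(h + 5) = h^3 + h^2 - 17*h + 15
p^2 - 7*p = p*(p - 7)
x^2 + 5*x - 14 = (x - 2)*(x + 7)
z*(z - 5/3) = z^2 - 5*z/3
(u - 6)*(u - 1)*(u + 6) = u^3 - u^2 - 36*u + 36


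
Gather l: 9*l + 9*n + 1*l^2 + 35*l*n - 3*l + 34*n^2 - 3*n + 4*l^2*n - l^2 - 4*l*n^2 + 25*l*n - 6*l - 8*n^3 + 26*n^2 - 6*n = 4*l^2*n + l*(-4*n^2 + 60*n) - 8*n^3 + 60*n^2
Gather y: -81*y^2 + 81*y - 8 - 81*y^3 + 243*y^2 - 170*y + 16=-81*y^3 + 162*y^2 - 89*y + 8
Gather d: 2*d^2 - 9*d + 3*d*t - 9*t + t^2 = 2*d^2 + d*(3*t - 9) + t^2 - 9*t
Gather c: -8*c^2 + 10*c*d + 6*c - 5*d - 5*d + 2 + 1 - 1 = -8*c^2 + c*(10*d + 6) - 10*d + 2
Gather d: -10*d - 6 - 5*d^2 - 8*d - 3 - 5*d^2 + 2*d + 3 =-10*d^2 - 16*d - 6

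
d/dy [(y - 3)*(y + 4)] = 2*y + 1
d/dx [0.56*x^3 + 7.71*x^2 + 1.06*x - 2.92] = 1.68*x^2 + 15.42*x + 1.06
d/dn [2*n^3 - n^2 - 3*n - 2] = 6*n^2 - 2*n - 3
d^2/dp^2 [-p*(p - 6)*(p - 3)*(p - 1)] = -12*p^2 + 60*p - 54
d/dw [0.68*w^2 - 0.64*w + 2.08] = 1.36*w - 0.64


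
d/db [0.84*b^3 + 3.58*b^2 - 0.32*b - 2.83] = 2.52*b^2 + 7.16*b - 0.32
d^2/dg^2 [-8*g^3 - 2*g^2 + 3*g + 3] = -48*g - 4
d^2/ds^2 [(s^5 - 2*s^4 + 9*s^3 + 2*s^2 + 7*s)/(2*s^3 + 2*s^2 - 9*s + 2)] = 2*(4*s^9 + 12*s^8 - 42*s^7 - 208*s^6 + 1224*s^5 - 804*s^4 + 1155*s^3 - 726*s^2 + 24*s + 134)/(8*s^9 + 24*s^8 - 84*s^7 - 184*s^6 + 426*s^5 + 294*s^4 - 921*s^3 + 510*s^2 - 108*s + 8)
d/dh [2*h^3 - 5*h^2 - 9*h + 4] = 6*h^2 - 10*h - 9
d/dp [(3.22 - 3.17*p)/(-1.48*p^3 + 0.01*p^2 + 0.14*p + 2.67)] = (-9.3832*p^3 + 14.3285*p^2 - 0.0644*p - 8.9147)/(2.1904*p^6 - 0.0296*p^5 - 0.4143*p^4 - 7.9004*p^3 + 0.073*p^2 + 0.7476*p + 7.1289)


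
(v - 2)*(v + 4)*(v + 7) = v^3 + 9*v^2 + 6*v - 56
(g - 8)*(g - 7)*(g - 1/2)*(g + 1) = g^4 - 29*g^3/2 + 48*g^2 + 71*g/2 - 28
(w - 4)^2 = w^2 - 8*w + 16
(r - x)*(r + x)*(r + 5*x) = r^3 + 5*r^2*x - r*x^2 - 5*x^3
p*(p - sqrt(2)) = p^2 - sqrt(2)*p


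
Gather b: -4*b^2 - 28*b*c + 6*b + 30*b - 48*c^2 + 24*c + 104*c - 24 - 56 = -4*b^2 + b*(36 - 28*c) - 48*c^2 + 128*c - 80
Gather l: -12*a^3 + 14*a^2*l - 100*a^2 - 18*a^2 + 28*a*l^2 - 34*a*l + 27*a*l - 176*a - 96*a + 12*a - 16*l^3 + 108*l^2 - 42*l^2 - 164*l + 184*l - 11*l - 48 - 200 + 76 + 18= -12*a^3 - 118*a^2 - 260*a - 16*l^3 + l^2*(28*a + 66) + l*(14*a^2 - 7*a + 9) - 154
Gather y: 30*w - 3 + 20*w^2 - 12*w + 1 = 20*w^2 + 18*w - 2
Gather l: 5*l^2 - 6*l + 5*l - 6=5*l^2 - l - 6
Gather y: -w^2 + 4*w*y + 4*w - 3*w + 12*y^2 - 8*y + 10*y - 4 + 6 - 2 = -w^2 + w + 12*y^2 + y*(4*w + 2)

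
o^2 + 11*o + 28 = (o + 4)*(o + 7)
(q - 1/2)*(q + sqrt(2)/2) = q^2 - q/2 + sqrt(2)*q/2 - sqrt(2)/4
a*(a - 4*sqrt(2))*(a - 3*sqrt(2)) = a^3 - 7*sqrt(2)*a^2 + 24*a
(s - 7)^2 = s^2 - 14*s + 49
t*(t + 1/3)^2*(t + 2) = t^4 + 8*t^3/3 + 13*t^2/9 + 2*t/9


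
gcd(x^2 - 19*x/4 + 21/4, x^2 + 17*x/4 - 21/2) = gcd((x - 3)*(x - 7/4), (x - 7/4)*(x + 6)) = x - 7/4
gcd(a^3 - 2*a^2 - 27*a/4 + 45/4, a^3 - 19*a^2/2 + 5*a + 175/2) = a + 5/2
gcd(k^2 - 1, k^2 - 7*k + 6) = k - 1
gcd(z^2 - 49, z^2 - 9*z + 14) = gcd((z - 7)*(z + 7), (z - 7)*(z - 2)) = z - 7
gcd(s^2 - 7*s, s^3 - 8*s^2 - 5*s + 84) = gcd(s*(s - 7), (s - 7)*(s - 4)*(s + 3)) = s - 7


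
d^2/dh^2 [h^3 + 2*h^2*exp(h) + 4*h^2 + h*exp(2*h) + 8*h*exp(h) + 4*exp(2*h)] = 2*h^2*exp(h) + 4*h*exp(2*h) + 16*h*exp(h) + 6*h + 20*exp(2*h) + 20*exp(h) + 8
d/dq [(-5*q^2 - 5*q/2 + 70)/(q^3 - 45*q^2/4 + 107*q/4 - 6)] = 10*(8*q^4 + 8*q^3 - 595*q^2 + 2616*q - 2972)/(16*q^6 - 360*q^5 + 2881*q^4 - 9822*q^3 + 13609*q^2 - 5136*q + 576)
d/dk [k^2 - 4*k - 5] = 2*k - 4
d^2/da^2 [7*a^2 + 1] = 14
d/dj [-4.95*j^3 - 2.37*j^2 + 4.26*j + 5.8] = -14.85*j^2 - 4.74*j + 4.26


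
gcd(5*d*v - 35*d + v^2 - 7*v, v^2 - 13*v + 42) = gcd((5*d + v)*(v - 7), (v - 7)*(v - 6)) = v - 7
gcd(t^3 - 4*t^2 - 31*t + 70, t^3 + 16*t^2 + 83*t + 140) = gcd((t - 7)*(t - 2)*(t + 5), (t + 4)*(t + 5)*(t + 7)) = t + 5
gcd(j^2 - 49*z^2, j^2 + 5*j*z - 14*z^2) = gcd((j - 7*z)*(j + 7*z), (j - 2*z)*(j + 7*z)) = j + 7*z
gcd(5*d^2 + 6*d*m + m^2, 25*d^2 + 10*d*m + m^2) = 5*d + m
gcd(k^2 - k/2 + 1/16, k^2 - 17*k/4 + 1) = k - 1/4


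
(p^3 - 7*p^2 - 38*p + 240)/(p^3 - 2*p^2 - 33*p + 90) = (p - 8)/(p - 3)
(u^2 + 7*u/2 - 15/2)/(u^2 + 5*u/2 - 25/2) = (2*u - 3)/(2*u - 5)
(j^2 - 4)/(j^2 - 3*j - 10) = (j - 2)/(j - 5)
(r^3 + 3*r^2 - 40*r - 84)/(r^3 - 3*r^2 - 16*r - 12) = (r + 7)/(r + 1)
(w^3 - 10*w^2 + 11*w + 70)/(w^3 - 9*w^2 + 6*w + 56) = (w - 5)/(w - 4)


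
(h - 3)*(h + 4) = h^2 + h - 12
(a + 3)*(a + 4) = a^2 + 7*a + 12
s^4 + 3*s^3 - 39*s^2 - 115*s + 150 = (s - 6)*(s - 1)*(s + 5)^2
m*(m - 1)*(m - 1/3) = m^3 - 4*m^2/3 + m/3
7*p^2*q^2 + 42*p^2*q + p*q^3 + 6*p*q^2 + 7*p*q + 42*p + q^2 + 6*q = (7*p + q)*(q + 6)*(p*q + 1)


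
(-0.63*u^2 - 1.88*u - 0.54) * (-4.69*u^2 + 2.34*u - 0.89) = 2.9547*u^4 + 7.343*u^3 - 1.3059*u^2 + 0.4096*u + 0.4806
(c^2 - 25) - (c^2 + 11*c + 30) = -11*c - 55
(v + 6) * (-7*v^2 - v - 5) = -7*v^3 - 43*v^2 - 11*v - 30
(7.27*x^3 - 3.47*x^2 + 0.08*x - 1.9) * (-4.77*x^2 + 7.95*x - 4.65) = -34.6779*x^5 + 74.3484*x^4 - 61.7736*x^3 + 25.8345*x^2 - 15.477*x + 8.835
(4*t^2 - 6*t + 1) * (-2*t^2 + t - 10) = -8*t^4 + 16*t^3 - 48*t^2 + 61*t - 10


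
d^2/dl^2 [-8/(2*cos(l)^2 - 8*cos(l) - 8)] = 4*(-4*sin(l)^4 + 34*sin(l)^2 + cos(l) + 3*cos(3*l) + 10)/(sin(l)^2 + 4*cos(l) + 3)^3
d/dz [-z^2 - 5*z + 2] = -2*z - 5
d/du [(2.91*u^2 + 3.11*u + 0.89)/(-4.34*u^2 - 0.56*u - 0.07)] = (11.8678*u^2 + 7.3178*u + 0.2807)/(18.8356*u^4 + 4.8608*u^3 + 0.9212*u^2 + 0.0784*u + 0.0049)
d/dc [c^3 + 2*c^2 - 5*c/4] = 3*c^2 + 4*c - 5/4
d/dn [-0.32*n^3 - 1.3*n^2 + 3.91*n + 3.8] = -0.96*n^2 - 2.6*n + 3.91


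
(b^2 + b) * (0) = 0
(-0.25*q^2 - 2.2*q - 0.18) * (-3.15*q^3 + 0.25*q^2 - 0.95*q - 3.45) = 0.7875*q^5 + 6.8675*q^4 + 0.2545*q^3 + 2.9075*q^2 + 7.761*q + 0.621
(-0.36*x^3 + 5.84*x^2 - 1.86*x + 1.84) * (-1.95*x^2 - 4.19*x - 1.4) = 0.702*x^5 - 9.8796*x^4 - 20.3386*x^3 - 3.9706*x^2 - 5.1056*x - 2.576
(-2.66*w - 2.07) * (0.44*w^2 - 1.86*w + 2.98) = -1.1704*w^3 + 4.0368*w^2 - 4.0766*w - 6.1686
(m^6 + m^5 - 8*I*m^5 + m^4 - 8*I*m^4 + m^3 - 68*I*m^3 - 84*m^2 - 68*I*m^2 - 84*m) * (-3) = -3*m^6 - 3*m^5 + 24*I*m^5 - 3*m^4 + 24*I*m^4 - 3*m^3 + 204*I*m^3 + 252*m^2 + 204*I*m^2 + 252*m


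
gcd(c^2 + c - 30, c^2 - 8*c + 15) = c - 5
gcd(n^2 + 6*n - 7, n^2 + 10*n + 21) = n + 7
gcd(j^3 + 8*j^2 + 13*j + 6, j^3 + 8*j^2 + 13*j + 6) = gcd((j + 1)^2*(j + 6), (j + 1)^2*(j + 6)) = j^3 + 8*j^2 + 13*j + 6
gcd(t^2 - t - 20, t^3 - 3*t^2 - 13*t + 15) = t - 5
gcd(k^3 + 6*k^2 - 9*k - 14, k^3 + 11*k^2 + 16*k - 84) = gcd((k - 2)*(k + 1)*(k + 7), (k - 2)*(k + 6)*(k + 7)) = k^2 + 5*k - 14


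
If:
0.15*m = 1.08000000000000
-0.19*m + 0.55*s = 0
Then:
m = 7.20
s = 2.49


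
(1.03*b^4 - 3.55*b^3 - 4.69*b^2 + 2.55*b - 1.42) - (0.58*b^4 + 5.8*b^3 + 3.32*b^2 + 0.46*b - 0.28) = 0.45*b^4 - 9.35*b^3 - 8.01*b^2 + 2.09*b - 1.14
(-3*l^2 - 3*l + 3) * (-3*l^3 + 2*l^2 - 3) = 9*l^5 + 3*l^4 - 15*l^3 + 15*l^2 + 9*l - 9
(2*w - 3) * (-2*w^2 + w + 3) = -4*w^3 + 8*w^2 + 3*w - 9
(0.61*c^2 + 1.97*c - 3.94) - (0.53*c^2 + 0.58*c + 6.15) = 0.08*c^2 + 1.39*c - 10.09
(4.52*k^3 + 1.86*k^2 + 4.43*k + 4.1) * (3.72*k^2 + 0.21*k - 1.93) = 16.8144*k^5 + 7.8684*k^4 + 8.1466*k^3 + 12.5925*k^2 - 7.6889*k - 7.913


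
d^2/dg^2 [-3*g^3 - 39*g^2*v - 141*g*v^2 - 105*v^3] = -18*g - 78*v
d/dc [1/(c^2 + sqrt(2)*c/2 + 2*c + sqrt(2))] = 2*(-4*c - 4 - sqrt(2))/(2*c^2 + sqrt(2)*c + 4*c + 2*sqrt(2))^2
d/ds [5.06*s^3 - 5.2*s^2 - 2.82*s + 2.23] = 15.18*s^2 - 10.4*s - 2.82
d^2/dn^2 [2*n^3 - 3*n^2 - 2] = 12*n - 6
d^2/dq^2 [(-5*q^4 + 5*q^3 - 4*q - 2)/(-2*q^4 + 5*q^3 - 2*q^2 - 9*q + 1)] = 2*(30*q^9 - 60*q^8 - 384*q^7 + 685*q^6 - 552*q^5 + 1371*q^4 - 587*q^3 - 177*q^2 + 87*q + 202)/(8*q^12 - 60*q^11 + 174*q^10 - 137*q^9 - 378*q^8 + 891*q^7 - 145*q^6 - 1155*q^5 + 750*q^4 + 606*q^3 - 237*q^2 + 27*q - 1)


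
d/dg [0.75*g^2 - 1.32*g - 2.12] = 1.5*g - 1.32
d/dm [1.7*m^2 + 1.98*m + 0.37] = 3.4*m + 1.98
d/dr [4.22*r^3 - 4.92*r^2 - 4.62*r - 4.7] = 12.66*r^2 - 9.84*r - 4.62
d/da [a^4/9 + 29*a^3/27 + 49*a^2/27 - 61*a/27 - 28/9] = 4*a^3/9 + 29*a^2/9 + 98*a/27 - 61/27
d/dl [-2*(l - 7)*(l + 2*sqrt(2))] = -4*l - 4*sqrt(2) + 14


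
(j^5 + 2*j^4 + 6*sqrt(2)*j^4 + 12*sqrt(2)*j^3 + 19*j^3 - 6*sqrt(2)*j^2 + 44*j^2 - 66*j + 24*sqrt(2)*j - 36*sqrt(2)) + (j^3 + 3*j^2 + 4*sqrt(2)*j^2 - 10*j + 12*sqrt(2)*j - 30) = j^5 + 2*j^4 + 6*sqrt(2)*j^4 + 12*sqrt(2)*j^3 + 20*j^3 - 2*sqrt(2)*j^2 + 47*j^2 - 76*j + 36*sqrt(2)*j - 36*sqrt(2) - 30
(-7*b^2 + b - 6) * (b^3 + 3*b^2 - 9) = -7*b^5 - 20*b^4 - 3*b^3 + 45*b^2 - 9*b + 54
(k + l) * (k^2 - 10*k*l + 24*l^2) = k^3 - 9*k^2*l + 14*k*l^2 + 24*l^3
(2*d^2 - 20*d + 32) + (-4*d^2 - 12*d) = -2*d^2 - 32*d + 32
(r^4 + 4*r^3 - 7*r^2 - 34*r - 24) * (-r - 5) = -r^5 - 9*r^4 - 13*r^3 + 69*r^2 + 194*r + 120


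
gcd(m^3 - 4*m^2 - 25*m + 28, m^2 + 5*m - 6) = m - 1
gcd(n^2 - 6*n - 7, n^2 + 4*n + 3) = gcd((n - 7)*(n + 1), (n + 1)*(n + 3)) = n + 1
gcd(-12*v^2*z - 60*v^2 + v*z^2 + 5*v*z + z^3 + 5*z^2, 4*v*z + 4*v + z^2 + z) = 4*v + z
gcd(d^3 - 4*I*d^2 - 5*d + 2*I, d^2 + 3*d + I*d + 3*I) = 1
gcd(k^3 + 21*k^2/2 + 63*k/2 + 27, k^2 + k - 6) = k + 3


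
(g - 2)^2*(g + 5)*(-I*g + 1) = -I*g^4 + g^3 - I*g^3 + g^2 + 16*I*g^2 - 16*g - 20*I*g + 20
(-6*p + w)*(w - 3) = -6*p*w + 18*p + w^2 - 3*w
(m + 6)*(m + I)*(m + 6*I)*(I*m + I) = I*m^4 - 7*m^3 + 7*I*m^3 - 49*m^2 - 42*m - 42*I*m - 36*I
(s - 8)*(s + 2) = s^2 - 6*s - 16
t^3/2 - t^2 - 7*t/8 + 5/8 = (t/2 + 1/2)*(t - 5/2)*(t - 1/2)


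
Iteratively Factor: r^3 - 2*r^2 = (r - 2)*(r^2) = r*(r - 2)*(r)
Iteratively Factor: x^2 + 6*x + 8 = (x + 4)*(x + 2)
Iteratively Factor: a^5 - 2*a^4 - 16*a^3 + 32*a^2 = (a - 4)*(a^4 + 2*a^3 - 8*a^2) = (a - 4)*(a - 2)*(a^3 + 4*a^2) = (a - 4)*(a - 2)*(a + 4)*(a^2) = a*(a - 4)*(a - 2)*(a + 4)*(a)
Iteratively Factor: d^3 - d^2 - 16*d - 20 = (d + 2)*(d^2 - 3*d - 10) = (d - 5)*(d + 2)*(d + 2)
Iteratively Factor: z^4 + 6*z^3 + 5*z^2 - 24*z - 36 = (z + 3)*(z^3 + 3*z^2 - 4*z - 12) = (z + 3)^2*(z^2 - 4) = (z + 2)*(z + 3)^2*(z - 2)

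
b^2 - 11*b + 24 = (b - 8)*(b - 3)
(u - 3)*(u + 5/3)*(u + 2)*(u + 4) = u^4 + 14*u^3/3 - 5*u^2 - 122*u/3 - 40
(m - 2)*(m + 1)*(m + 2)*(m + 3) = m^4 + 4*m^3 - m^2 - 16*m - 12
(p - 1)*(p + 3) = p^2 + 2*p - 3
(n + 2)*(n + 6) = n^2 + 8*n + 12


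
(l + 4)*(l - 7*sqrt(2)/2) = l^2 - 7*sqrt(2)*l/2 + 4*l - 14*sqrt(2)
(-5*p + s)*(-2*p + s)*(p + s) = 10*p^3 + 3*p^2*s - 6*p*s^2 + s^3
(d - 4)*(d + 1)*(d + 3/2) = d^3 - 3*d^2/2 - 17*d/2 - 6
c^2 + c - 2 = (c - 1)*(c + 2)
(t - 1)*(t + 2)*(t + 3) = t^3 + 4*t^2 + t - 6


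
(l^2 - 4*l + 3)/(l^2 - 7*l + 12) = (l - 1)/(l - 4)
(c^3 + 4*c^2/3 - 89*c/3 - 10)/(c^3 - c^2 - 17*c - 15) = (c^2 + 19*c/3 + 2)/(c^2 + 4*c + 3)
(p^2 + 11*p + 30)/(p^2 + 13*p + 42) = (p + 5)/(p + 7)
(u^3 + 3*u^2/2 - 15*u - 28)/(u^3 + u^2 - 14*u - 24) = (u + 7/2)/(u + 3)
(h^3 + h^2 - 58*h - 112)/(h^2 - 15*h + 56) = (h^2 + 9*h + 14)/(h - 7)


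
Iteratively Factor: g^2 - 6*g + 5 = (g - 5)*(g - 1)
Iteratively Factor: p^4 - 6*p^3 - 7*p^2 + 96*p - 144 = (p - 4)*(p^3 - 2*p^2 - 15*p + 36) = (p - 4)*(p - 3)*(p^2 + p - 12) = (p - 4)*(p - 3)*(p + 4)*(p - 3)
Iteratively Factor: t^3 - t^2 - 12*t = (t + 3)*(t^2 - 4*t) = (t - 4)*(t + 3)*(t)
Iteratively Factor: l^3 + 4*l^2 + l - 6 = (l + 2)*(l^2 + 2*l - 3) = (l + 2)*(l + 3)*(l - 1)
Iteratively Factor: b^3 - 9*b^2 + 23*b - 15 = (b - 1)*(b^2 - 8*b + 15) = (b - 3)*(b - 1)*(b - 5)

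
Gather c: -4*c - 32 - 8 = -4*c - 40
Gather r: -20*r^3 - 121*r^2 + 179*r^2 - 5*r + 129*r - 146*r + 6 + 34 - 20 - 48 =-20*r^3 + 58*r^2 - 22*r - 28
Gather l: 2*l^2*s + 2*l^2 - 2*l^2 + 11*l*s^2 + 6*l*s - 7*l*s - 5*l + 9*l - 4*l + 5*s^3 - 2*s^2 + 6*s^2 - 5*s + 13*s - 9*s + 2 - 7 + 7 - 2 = 2*l^2*s + l*(11*s^2 - s) + 5*s^3 + 4*s^2 - s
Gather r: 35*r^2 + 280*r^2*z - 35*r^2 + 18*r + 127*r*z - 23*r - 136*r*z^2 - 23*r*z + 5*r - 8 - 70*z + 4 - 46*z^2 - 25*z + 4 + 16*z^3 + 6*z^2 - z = 280*r^2*z + r*(-136*z^2 + 104*z) + 16*z^3 - 40*z^2 - 96*z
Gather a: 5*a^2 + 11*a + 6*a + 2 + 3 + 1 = 5*a^2 + 17*a + 6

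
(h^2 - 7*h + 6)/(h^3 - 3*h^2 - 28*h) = (-h^2 + 7*h - 6)/(h*(-h^2 + 3*h + 28))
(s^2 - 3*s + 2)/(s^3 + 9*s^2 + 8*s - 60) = (s - 1)/(s^2 + 11*s + 30)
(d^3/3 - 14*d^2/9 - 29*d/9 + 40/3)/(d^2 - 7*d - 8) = (-3*d^3 + 14*d^2 + 29*d - 120)/(9*(-d^2 + 7*d + 8))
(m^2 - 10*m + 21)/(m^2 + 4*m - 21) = (m - 7)/(m + 7)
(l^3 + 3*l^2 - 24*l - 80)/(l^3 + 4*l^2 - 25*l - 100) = (l + 4)/(l + 5)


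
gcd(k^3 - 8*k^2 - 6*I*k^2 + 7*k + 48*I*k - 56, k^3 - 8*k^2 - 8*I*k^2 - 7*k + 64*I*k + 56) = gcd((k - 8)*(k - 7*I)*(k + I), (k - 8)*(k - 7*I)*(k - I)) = k^2 + k*(-8 - 7*I) + 56*I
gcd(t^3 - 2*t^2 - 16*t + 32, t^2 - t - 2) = t - 2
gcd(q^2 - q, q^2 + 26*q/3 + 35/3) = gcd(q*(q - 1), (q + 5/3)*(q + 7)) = 1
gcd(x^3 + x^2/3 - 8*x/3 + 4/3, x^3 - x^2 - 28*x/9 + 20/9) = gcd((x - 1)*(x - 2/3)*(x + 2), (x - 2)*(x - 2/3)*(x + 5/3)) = x - 2/3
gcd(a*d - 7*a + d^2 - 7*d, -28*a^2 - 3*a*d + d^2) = 1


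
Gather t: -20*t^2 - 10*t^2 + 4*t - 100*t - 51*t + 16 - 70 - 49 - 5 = -30*t^2 - 147*t - 108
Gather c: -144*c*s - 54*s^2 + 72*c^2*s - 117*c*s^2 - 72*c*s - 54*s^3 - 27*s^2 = 72*c^2*s + c*(-117*s^2 - 216*s) - 54*s^3 - 81*s^2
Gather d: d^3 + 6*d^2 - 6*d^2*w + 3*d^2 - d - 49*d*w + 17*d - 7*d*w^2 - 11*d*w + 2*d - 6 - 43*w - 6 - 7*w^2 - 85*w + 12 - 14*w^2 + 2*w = d^3 + d^2*(9 - 6*w) + d*(-7*w^2 - 60*w + 18) - 21*w^2 - 126*w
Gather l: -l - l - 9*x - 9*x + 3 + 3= -2*l - 18*x + 6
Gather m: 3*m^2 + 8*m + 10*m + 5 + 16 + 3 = 3*m^2 + 18*m + 24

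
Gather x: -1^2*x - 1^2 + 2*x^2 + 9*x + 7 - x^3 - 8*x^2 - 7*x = -x^3 - 6*x^2 + x + 6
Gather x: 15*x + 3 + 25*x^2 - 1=25*x^2 + 15*x + 2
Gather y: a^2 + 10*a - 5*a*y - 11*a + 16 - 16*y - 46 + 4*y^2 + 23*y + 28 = a^2 - a + 4*y^2 + y*(7 - 5*a) - 2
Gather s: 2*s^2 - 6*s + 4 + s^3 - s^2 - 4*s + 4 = s^3 + s^2 - 10*s + 8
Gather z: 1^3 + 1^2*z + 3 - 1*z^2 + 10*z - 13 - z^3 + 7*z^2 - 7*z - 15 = -z^3 + 6*z^2 + 4*z - 24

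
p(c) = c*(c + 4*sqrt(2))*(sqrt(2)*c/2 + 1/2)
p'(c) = sqrt(2)*c*(c + 4*sqrt(2))/2 + c*(sqrt(2)*c/2 + 1/2) + (c + 4*sqrt(2))*(sqrt(2)*c/2 + 1/2) = 3*sqrt(2)*c^2/2 + 9*c + 2*sqrt(2)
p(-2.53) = 10.20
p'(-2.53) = -6.36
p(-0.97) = 0.85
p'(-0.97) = -3.91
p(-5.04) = 9.53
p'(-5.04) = 11.35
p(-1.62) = 4.22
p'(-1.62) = -6.18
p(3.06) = 71.05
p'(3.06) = 50.23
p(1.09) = 9.35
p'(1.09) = 15.16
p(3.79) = 113.85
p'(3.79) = 67.41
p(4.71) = 187.03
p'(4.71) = 92.28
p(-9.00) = -176.44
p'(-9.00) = 93.66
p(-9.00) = -176.44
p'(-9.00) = 93.66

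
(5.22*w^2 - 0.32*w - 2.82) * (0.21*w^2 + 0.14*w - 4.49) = 1.0962*w^4 + 0.6636*w^3 - 24.0748*w^2 + 1.042*w + 12.6618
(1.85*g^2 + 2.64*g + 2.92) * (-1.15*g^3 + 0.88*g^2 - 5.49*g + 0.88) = -2.1275*g^5 - 1.408*g^4 - 11.1913*g^3 - 10.296*g^2 - 13.7076*g + 2.5696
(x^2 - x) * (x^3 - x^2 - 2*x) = x^5 - 2*x^4 - x^3 + 2*x^2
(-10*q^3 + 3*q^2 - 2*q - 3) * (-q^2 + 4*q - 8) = 10*q^5 - 43*q^4 + 94*q^3 - 29*q^2 + 4*q + 24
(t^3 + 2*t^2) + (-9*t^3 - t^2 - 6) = -8*t^3 + t^2 - 6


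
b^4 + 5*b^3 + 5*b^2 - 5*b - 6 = (b - 1)*(b + 1)*(b + 2)*(b + 3)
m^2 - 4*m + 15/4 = (m - 5/2)*(m - 3/2)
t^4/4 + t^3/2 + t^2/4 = t^2*(t/4 + 1/4)*(t + 1)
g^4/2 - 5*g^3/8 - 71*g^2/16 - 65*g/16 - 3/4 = (g/2 + 1/2)*(g - 4)*(g + 1/4)*(g + 3/2)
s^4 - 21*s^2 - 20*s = s*(s - 5)*(s + 1)*(s + 4)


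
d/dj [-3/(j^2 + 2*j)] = 6*(j + 1)/(j^2*(j + 2)^2)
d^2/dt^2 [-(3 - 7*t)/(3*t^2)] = 2*(7*t - 9)/(3*t^4)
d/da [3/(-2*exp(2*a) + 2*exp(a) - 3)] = (12*exp(a) - 6)*exp(a)/(2*exp(2*a) - 2*exp(a) + 3)^2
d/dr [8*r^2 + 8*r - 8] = 16*r + 8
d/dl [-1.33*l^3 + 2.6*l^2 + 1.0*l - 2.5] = -3.99*l^2 + 5.2*l + 1.0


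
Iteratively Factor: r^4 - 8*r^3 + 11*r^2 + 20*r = (r - 5)*(r^3 - 3*r^2 - 4*r) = (r - 5)*(r - 4)*(r^2 + r) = r*(r - 5)*(r - 4)*(r + 1)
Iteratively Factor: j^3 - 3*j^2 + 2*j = (j - 1)*(j^2 - 2*j) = (j - 2)*(j - 1)*(j)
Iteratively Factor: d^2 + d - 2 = (d - 1)*(d + 2)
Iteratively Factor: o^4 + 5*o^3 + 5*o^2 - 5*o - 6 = (o + 3)*(o^3 + 2*o^2 - o - 2) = (o - 1)*(o + 3)*(o^2 + 3*o + 2) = (o - 1)*(o + 1)*(o + 3)*(o + 2)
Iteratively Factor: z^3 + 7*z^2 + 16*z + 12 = (z + 2)*(z^2 + 5*z + 6) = (z + 2)*(z + 3)*(z + 2)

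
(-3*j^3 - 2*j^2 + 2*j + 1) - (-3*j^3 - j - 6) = -2*j^2 + 3*j + 7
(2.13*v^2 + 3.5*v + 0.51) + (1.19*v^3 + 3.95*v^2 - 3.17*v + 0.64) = 1.19*v^3 + 6.08*v^2 + 0.33*v + 1.15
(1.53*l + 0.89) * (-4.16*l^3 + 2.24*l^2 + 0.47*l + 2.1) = -6.3648*l^4 - 0.2752*l^3 + 2.7127*l^2 + 3.6313*l + 1.869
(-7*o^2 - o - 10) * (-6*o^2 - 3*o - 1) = 42*o^4 + 27*o^3 + 70*o^2 + 31*o + 10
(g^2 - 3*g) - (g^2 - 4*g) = g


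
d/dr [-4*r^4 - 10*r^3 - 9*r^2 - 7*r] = -16*r^3 - 30*r^2 - 18*r - 7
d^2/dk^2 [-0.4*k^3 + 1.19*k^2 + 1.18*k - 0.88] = 2.38 - 2.4*k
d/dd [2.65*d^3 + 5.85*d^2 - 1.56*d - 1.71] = 7.95*d^2 + 11.7*d - 1.56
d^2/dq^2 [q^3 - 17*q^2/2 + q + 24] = 6*q - 17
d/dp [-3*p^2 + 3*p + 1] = 3 - 6*p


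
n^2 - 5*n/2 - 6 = (n - 4)*(n + 3/2)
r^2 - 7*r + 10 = (r - 5)*(r - 2)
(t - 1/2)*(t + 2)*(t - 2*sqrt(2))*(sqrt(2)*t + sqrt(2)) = sqrt(2)*t^4 - 4*t^3 + 5*sqrt(2)*t^3/2 - 10*t^2 + sqrt(2)*t^2/2 - 2*t - sqrt(2)*t + 4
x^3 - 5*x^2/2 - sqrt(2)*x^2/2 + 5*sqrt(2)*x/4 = x*(x - 5/2)*(x - sqrt(2)/2)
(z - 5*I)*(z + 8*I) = z^2 + 3*I*z + 40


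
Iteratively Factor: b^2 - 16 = (b + 4)*(b - 4)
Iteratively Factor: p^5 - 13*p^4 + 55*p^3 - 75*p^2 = (p - 5)*(p^4 - 8*p^3 + 15*p^2) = (p - 5)*(p - 3)*(p^3 - 5*p^2) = p*(p - 5)*(p - 3)*(p^2 - 5*p) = p*(p - 5)^2*(p - 3)*(p)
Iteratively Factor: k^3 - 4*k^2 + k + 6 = (k - 2)*(k^2 - 2*k - 3) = (k - 2)*(k + 1)*(k - 3)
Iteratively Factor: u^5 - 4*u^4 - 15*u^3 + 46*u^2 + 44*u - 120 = (u + 3)*(u^4 - 7*u^3 + 6*u^2 + 28*u - 40) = (u - 2)*(u + 3)*(u^3 - 5*u^2 - 4*u + 20) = (u - 2)*(u + 2)*(u + 3)*(u^2 - 7*u + 10) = (u - 5)*(u - 2)*(u + 2)*(u + 3)*(u - 2)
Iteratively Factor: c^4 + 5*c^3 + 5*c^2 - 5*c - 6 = (c - 1)*(c^3 + 6*c^2 + 11*c + 6) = (c - 1)*(c + 1)*(c^2 + 5*c + 6) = (c - 1)*(c + 1)*(c + 3)*(c + 2)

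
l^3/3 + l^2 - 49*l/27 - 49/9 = (l/3 + 1)*(l - 7/3)*(l + 7/3)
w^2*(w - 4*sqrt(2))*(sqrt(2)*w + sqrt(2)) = sqrt(2)*w^4 - 8*w^3 + sqrt(2)*w^3 - 8*w^2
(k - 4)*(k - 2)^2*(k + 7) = k^4 - k^3 - 36*k^2 + 124*k - 112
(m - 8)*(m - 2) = m^2 - 10*m + 16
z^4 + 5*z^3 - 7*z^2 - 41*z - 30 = (z - 3)*(z + 1)*(z + 2)*(z + 5)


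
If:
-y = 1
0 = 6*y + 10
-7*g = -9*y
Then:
No Solution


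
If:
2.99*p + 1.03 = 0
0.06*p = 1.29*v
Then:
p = -0.34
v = -0.02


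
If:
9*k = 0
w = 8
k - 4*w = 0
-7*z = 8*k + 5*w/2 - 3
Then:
No Solution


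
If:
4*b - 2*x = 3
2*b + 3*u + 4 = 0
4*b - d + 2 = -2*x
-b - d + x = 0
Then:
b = -1/14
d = -11/7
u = -9/7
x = -23/14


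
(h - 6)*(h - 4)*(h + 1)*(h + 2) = h^4 - 7*h^3 - 4*h^2 + 52*h + 48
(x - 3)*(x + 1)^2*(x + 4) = x^4 + 3*x^3 - 9*x^2 - 23*x - 12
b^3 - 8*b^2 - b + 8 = (b - 8)*(b - 1)*(b + 1)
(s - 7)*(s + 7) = s^2 - 49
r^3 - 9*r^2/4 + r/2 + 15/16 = (r - 3/2)*(r - 5/4)*(r + 1/2)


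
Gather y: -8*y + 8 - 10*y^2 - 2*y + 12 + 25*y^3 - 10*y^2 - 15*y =25*y^3 - 20*y^2 - 25*y + 20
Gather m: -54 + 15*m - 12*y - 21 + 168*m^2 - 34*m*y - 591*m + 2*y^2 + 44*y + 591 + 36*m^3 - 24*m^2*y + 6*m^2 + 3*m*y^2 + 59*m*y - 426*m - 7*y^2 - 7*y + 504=36*m^3 + m^2*(174 - 24*y) + m*(3*y^2 + 25*y - 1002) - 5*y^2 + 25*y + 1020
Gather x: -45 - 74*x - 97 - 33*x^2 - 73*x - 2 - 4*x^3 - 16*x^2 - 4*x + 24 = -4*x^3 - 49*x^2 - 151*x - 120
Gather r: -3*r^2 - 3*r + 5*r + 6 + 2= -3*r^2 + 2*r + 8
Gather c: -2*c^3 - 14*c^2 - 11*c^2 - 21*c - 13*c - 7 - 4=-2*c^3 - 25*c^2 - 34*c - 11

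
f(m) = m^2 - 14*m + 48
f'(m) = 2*m - 14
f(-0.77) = 59.37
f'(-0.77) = -15.54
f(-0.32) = 52.58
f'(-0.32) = -14.64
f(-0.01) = 48.14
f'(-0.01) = -14.02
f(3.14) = 13.90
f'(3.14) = -7.72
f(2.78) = 16.81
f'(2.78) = -8.44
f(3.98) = 8.12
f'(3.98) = -6.04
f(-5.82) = 163.35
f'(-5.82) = -25.64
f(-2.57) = 90.58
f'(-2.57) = -19.14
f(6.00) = 0.00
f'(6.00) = -2.00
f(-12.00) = 360.00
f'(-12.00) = -38.00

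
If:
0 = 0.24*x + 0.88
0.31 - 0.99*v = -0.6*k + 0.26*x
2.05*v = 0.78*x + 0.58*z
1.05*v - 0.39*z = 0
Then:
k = -11.77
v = -5.86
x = -3.67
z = -15.76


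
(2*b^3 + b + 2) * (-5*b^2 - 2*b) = -10*b^5 - 4*b^4 - 5*b^3 - 12*b^2 - 4*b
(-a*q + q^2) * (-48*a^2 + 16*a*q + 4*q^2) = 48*a^3*q - 64*a^2*q^2 + 12*a*q^3 + 4*q^4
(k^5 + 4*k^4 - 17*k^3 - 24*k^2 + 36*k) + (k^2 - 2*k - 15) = k^5 + 4*k^4 - 17*k^3 - 23*k^2 + 34*k - 15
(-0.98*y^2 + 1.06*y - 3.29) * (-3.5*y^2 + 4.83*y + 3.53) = 3.43*y^4 - 8.4434*y^3 + 13.1754*y^2 - 12.1489*y - 11.6137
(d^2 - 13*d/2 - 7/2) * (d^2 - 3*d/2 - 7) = d^4 - 8*d^3 - 3*d^2/4 + 203*d/4 + 49/2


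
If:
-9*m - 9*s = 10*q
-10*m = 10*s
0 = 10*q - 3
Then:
No Solution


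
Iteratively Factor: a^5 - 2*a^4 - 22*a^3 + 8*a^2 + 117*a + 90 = (a + 3)*(a^4 - 5*a^3 - 7*a^2 + 29*a + 30) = (a - 5)*(a + 3)*(a^3 - 7*a - 6) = (a - 5)*(a + 1)*(a + 3)*(a^2 - a - 6) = (a - 5)*(a + 1)*(a + 2)*(a + 3)*(a - 3)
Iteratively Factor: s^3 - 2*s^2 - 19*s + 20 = (s + 4)*(s^2 - 6*s + 5) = (s - 1)*(s + 4)*(s - 5)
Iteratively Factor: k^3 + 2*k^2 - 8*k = (k + 4)*(k^2 - 2*k) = (k - 2)*(k + 4)*(k)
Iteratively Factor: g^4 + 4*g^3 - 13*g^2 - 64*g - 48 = (g + 3)*(g^3 + g^2 - 16*g - 16) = (g + 1)*(g + 3)*(g^2 - 16) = (g + 1)*(g + 3)*(g + 4)*(g - 4)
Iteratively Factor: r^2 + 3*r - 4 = (r + 4)*(r - 1)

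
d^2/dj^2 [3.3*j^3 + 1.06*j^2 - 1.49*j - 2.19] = 19.8*j + 2.12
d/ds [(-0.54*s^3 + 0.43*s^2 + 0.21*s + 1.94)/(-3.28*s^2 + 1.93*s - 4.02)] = (1.7712*s^4 - 2.0844*s^3 + 8.0311*s^2 + 9.2692*s - 4.5884)/(10.7584*s^4 - 12.6608*s^3 + 30.0961*s^2 - 15.5172*s + 16.1604)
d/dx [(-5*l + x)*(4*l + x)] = -l + 2*x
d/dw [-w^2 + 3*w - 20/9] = 3 - 2*w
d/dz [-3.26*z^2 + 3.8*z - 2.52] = 3.8 - 6.52*z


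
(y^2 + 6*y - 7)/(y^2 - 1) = (y + 7)/(y + 1)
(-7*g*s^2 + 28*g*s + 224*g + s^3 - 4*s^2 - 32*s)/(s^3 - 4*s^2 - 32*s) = (-7*g + s)/s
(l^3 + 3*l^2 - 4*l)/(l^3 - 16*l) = (l - 1)/(l - 4)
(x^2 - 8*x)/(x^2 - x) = (x - 8)/(x - 1)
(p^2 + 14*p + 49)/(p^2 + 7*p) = (p + 7)/p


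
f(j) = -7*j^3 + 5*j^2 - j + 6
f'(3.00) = -160.00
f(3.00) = -141.00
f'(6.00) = -697.00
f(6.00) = -1332.00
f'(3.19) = -182.80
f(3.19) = -173.54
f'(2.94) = -153.12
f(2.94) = -131.61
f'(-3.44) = -283.91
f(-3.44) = 353.56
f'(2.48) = -105.36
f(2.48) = -72.50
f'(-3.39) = -276.23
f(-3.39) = 339.56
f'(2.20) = -80.64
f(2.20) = -46.54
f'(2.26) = -85.66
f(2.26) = -51.52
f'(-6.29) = -894.75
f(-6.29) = 1952.12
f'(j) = -21*j^2 + 10*j - 1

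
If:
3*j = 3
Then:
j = 1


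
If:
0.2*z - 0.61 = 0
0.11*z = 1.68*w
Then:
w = 0.20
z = 3.05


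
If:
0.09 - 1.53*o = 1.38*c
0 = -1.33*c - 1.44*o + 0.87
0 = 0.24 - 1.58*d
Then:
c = 25.19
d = 0.15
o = -22.66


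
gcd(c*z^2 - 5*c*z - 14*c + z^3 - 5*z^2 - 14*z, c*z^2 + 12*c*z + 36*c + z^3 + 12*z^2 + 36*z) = c + z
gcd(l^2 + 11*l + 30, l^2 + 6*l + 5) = l + 5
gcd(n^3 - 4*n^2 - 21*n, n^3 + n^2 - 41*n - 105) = n^2 - 4*n - 21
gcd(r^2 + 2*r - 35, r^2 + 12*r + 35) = r + 7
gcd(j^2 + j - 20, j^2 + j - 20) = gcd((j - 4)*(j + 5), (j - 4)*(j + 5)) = j^2 + j - 20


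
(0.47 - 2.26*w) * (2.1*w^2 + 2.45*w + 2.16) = -4.746*w^3 - 4.55*w^2 - 3.7301*w + 1.0152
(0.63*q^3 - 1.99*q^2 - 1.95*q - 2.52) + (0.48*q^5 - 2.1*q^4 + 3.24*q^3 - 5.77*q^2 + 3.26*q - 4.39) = 0.48*q^5 - 2.1*q^4 + 3.87*q^3 - 7.76*q^2 + 1.31*q - 6.91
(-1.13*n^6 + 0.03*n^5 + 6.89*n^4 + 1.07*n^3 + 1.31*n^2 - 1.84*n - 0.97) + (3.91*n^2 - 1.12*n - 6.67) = -1.13*n^6 + 0.03*n^5 + 6.89*n^4 + 1.07*n^3 + 5.22*n^2 - 2.96*n - 7.64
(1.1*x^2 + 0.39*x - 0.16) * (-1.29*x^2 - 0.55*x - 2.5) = -1.419*x^4 - 1.1081*x^3 - 2.7581*x^2 - 0.887*x + 0.4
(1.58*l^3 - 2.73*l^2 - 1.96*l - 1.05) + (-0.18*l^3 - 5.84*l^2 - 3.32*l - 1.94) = 1.4*l^3 - 8.57*l^2 - 5.28*l - 2.99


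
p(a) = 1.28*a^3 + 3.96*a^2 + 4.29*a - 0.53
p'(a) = 3.84*a^2 + 7.92*a + 4.29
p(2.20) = 41.70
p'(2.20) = 40.30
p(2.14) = 39.33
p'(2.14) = 38.82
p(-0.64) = -1.99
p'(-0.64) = 0.79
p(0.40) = 1.90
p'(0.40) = 8.07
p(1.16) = 11.77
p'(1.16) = 18.64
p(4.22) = 184.29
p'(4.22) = 106.10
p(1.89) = 30.37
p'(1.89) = 32.98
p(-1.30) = -2.23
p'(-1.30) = 0.48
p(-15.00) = -3493.88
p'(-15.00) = 749.49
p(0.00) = -0.53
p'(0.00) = 4.29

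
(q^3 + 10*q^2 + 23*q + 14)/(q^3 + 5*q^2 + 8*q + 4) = (q + 7)/(q + 2)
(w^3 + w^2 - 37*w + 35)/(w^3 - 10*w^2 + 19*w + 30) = (w^2 + 6*w - 7)/(w^2 - 5*w - 6)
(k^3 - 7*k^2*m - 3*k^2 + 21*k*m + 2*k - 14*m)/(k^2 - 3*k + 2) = k - 7*m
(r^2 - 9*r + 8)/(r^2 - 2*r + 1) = (r - 8)/(r - 1)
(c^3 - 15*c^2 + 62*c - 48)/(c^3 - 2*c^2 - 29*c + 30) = (c - 8)/(c + 5)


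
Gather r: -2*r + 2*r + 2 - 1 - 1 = 0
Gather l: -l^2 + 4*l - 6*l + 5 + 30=-l^2 - 2*l + 35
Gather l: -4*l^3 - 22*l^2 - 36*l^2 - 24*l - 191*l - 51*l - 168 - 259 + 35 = -4*l^3 - 58*l^2 - 266*l - 392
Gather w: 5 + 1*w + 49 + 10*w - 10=11*w + 44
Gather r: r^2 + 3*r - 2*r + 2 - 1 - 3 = r^2 + r - 2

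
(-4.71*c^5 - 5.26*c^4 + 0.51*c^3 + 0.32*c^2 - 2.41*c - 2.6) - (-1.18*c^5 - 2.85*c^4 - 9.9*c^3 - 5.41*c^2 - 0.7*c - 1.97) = -3.53*c^5 - 2.41*c^4 + 10.41*c^3 + 5.73*c^2 - 1.71*c - 0.63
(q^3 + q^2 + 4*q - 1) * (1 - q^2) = -q^5 - q^4 - 3*q^3 + 2*q^2 + 4*q - 1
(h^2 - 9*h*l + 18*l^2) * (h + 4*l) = h^3 - 5*h^2*l - 18*h*l^2 + 72*l^3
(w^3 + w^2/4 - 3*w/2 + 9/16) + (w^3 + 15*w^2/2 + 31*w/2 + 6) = 2*w^3 + 31*w^2/4 + 14*w + 105/16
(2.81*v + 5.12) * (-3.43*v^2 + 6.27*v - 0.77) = -9.6383*v^3 + 0.0570999999999984*v^2 + 29.9387*v - 3.9424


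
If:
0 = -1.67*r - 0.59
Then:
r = -0.35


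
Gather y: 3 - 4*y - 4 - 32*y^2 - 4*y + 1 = -32*y^2 - 8*y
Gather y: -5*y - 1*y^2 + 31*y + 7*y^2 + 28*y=6*y^2 + 54*y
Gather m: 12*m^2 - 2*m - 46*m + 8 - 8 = 12*m^2 - 48*m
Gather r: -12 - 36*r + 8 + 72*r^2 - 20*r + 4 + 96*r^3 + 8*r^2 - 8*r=96*r^3 + 80*r^2 - 64*r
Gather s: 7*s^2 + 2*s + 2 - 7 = 7*s^2 + 2*s - 5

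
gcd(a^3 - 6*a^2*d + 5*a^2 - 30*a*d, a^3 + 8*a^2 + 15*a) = a^2 + 5*a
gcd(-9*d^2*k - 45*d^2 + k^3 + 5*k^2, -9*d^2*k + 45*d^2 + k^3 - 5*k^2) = 9*d^2 - k^2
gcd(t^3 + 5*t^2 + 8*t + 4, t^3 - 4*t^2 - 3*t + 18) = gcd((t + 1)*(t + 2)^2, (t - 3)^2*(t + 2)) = t + 2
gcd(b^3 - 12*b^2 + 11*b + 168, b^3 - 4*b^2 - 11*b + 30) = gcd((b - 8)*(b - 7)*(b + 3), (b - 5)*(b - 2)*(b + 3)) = b + 3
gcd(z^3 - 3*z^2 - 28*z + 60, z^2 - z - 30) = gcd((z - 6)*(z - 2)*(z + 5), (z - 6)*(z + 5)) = z^2 - z - 30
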